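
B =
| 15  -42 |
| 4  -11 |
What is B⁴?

tr B = 4 and det B = 3, so the characteristic polynomial is λ² − (4)λ + (3) with roots 3 and 1.
Eigenvectors give P = [[7, 3], [2, 1]] with P⁻¹ = [[1, -3], [-2, 7]], and B = P·diag(3, 1)·P⁻¹.
Then B⁴ = P·diag(81, 1)·P⁻¹ = [[567, 3], [162, 1]] · [[1, -3], [-2, 7]] = [[561, -1680], [160, -479]].

[[561, -1680], [160, -479]]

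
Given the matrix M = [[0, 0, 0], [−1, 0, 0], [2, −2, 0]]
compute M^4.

[[0, 0, 0], [0, 0, 0], [0, 0, 0]]

M is strictly triangular, hence nilpotent: M^3 = 0, so M^4 = 0.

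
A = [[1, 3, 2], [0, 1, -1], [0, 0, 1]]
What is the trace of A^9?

A = I + N where N = [[0, 3, 2], [0, 0, -1], [0, 0, 0]] is strictly upper-triangular, so N^3 = 0.
(I + N)^9 = I + 9·N + 36·N^2 = [[1, 27, -90], [0, 1, -9], [0, 0, 1]].

3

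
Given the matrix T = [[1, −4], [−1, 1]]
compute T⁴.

[[41, −80], [−20, 41]]

T² = [[5, −8], [−2, 5]]
T³ = [[13, −28], [−7, 13]]
T⁴ = [[41, −80], [−20, 41]]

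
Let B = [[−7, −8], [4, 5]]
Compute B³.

[[−55, −56], [28, 29]]

tr B = −2 and det B = −3, so the characteristic polynomial is λ² − (−2)λ + (−3) with roots 1 and −3.
Eigenvectors give P = [[−1, −2], [1, 1]] with P⁻¹ = [[1, 2], [−1, −1]], and B = P·diag(1, −3)·P⁻¹.
Then B³ = P·diag(1, −27)·P⁻¹ = [[−1, 54], [1, −27]] · [[1, 2], [−1, −1]] = [[−55, −56], [28, 29]].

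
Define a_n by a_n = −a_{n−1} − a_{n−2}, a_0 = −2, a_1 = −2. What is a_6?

−2

With companion matrix B = [[−1, −1], [1, 0]], [a_n, a_{n−1}]ᵀ = B·[a_{n−1}, a_{n−2}]ᵀ, so [a_6, a_5]ᵀ = B^5·[a_1, a_0]ᵀ.
B^5 = [[0, 1], [−1, −1]], giving [a_6, a_5]ᵀ = [[−2], [4]].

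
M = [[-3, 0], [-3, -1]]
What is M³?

[[-27, 0], [-39, -1]]

M² = [[9, 0], [12, 1]]
M³ = [[-27, 0], [-39, -1]]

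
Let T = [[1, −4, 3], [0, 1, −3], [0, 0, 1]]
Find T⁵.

T = I + N where N = [[0, −4, 3], [0, 0, −3], [0, 0, 0]] is strictly upper-triangular, so N³ = 0.
(I + N)⁵ = I + 5·N + 10·N² = [[1, −20, 135], [0, 1, −15], [0, 0, 1]].

[[1, −20, 135], [0, 1, −15], [0, 0, 1]]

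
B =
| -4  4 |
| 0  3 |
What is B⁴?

B² = [[16, -4], [0, 9]]
B³ = [[-64, 52], [0, 27]]
B⁴ = [[256, -100], [0, 81]]

[[256, -100], [0, 81]]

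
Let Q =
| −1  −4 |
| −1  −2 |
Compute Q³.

Q² = [[5, 12], [3, 8]]
Q³ = [[−17, −44], [−11, −28]]

[[−17, −44], [−11, −28]]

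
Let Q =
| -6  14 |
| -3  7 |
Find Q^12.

Q² = Q (a projection; rank 1, trace 1), so Q^12 = Q.

[[-6, 14], [-3, 7]]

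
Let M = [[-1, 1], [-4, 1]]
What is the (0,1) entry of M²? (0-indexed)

0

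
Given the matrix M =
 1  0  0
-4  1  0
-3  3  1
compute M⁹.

[[1, 0, 0], [-36, 1, 0], [-459, 27, 1]]

M = I + N where N = [[0, 0, 0], [-4, 0, 0], [-3, 3, 0]] is strictly lower-triangular, so N³ = 0.
(I + N)⁹ = I + 9·N + 36·N² = [[1, 0, 0], [-36, 1, 0], [-459, 27, 1]].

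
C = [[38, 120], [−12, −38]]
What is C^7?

tr C = 0 and det C = −4, so the characteristic polynomial is λ² − (0)λ + (−4) with roots 2 and −2.
Eigenvectors give P = [[10, −3], [−3, 1]] with P⁻¹ = [[1, 3], [3, 10]], and C = P·diag(2, −2)·P⁻¹.
Then C^7 = P·diag(128, −128)·P⁻¹ = [[1280, 384], [−384, −128]] · [[1, 3], [3, 10]] = [[2432, 7680], [−768, −2432]].

[[2432, 7680], [−768, −2432]]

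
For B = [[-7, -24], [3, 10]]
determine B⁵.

[[-247, -744], [93, 280]]

tr B = 3 and det B = 2, so the characteristic polynomial is λ² − (3)λ + (2) with roots 2 and 1.
Eigenvectors give P = [[-8, -3], [3, 1]] with P⁻¹ = [[1, 3], [-3, -8]], and B = P·diag(2, 1)·P⁻¹.
Then B⁵ = P·diag(32, 1)·P⁻¹ = [[-256, -3], [96, 1]] · [[1, 3], [-3, -8]] = [[-247, -744], [93, 280]].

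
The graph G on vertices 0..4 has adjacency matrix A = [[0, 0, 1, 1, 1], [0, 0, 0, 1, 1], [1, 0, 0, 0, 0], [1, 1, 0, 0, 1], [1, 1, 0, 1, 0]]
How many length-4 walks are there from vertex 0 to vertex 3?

10

The number of length-4 walks from vertex 0 to vertex 3 is entry (0,3) of A^4, where A is the adjacency matrix.
A^2 = [[3, 2, 0, 1, 1], [2, 2, 0, 1, 1], [0, 0, 1, 1, 1], [1, 1, 1, 3, 2], [1, 1, 1, 2, 3]]
A^3 = [[2, 2, 3, 6, 6], [2, 2, 2, 5, 5], [3, 2, 0, 1, 1], [6, 5, 1, 4, 5], [6, 5, 1, 5, 4]]
A^4 = [[15, 12, 2, 10, 10], [12, 10, 2, 9, 9], [2, 2, 3, 6, 6], [10, 9, 6, 16, 15], [10, 9, 6, 15, 16]]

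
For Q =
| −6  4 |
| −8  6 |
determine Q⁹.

tr Q = 0 and det Q = −4, so the characteristic polynomial is λ² − (0)λ + (−4) with roots −2 and 2.
Eigenvectors give P = [[−1, −1], [−1, −2]] with P⁻¹ = [[−2, 1], [1, −1]], and Q = P·diag(−2, 2)·P⁻¹.
Then Q⁹ = P·diag(−512, 512)·P⁻¹ = [[512, −512], [512, −1024]] · [[−2, 1], [1, −1]] = [[−1536, 1024], [−2048, 1536]].

[[−1536, 1024], [−2048, 1536]]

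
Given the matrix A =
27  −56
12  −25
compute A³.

tr A = 2 and det A = −3, so the characteristic polynomial is λ² − (2)λ + (−3) with roots −1 and 3.
Eigenvectors give P = [[2, 7], [1, 3]] with P⁻¹ = [[−3, 7], [1, −2]], and A = P·diag(−1, 3)·P⁻¹.
Then A³ = P·diag(−1, 27)·P⁻¹ = [[−2, 189], [−1, 81]] · [[−3, 7], [1, −2]] = [[195, −392], [84, −169]].

[[195, −392], [84, −169]]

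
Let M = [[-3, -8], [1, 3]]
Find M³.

M² = I (check: tr M = 0 and det M = -1), so M³ = M since 3 is odd.

[[-3, -8], [1, 3]]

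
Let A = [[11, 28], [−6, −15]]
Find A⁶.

tr A = −4 and det A = 3, so the characteristic polynomial is λ² − (−4)λ + (3) with roots −3 and −1.
Eigenvectors give P = [[−2, 7], [1, −3]] with P⁻¹ = [[3, 7], [1, 2]], and A = P·diag(−3, −1)·P⁻¹.
Then A⁶ = P·diag(729, 1)·P⁻¹ = [[−1458, 7], [729, −3]] · [[3, 7], [1, 2]] = [[−4367, −10192], [2184, 5097]].

[[−4367, −10192], [2184, 5097]]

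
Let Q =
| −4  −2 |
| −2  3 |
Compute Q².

[[20, 2], [2, 13]]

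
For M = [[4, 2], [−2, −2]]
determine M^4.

M^2 = [[12, 4], [−4, 0]]
M^3 = [[40, 16], [−16, −8]]
M^4 = [[128, 48], [−48, −16]]

[[128, 48], [−48, −16]]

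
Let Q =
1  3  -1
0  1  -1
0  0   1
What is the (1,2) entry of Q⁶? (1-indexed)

18

Q = I + N where N = [[0, 3, -1], [0, 0, -1], [0, 0, 0]] is strictly upper-triangular, so N³ = 0.
(I + N)⁶ = I + 6·N + 15·N² = [[1, 18, -51], [0, 1, -6], [0, 0, 1]].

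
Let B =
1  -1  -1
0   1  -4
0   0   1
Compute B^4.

B = I + N where N = [[0, -1, -1], [0, 0, -4], [0, 0, 0]] is strictly upper-triangular, so N^3 = 0.
(I + N)^4 = I + 4·N + 6·N^2 = [[1, -4, 20], [0, 1, -16], [0, 0, 1]].

[[1, -4, 20], [0, 1, -16], [0, 0, 1]]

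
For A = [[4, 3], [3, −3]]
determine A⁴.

A² = [[25, 3], [3, 18]]
A³ = [[109, 66], [66, −45]]
A⁴ = [[634, 129], [129, 333]]

[[634, 129], [129, 333]]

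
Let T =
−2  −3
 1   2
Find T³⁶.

[[1, 0], [0, 1]]

T² = I (check: tr T = 0 and det T = −1), so T³⁶ = I since 36 is even.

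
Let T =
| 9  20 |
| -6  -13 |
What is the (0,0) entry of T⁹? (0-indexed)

98409

tr T = -4 and det T = 3, so the characteristic polynomial is λ² − (-4)λ + (3) with roots -3 and -1.
Eigenvectors give P = [[-5, -2], [3, 1]] with P⁻¹ = [[1, 2], [-3, -5]], and T = P·diag(-3, -1)·P⁻¹.
Then T⁹ = P·diag(-19683, -1)·P⁻¹ = [[98415, 2], [-59049, -1]] · [[1, 2], [-3, -5]] = [[98409, 196820], [-59046, -118093]].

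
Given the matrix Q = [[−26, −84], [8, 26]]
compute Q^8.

tr Q = 0 and det Q = −4, so the characteristic polynomial is λ² − (0)λ + (−4) with roots 2 and −2.
Eigenvectors give P = [[3, 7], [−1, −2]] with P⁻¹ = [[−2, −7], [1, 3]], and Q = P·diag(2, −2)·P⁻¹.
Then Q^8 = P·diag(256, 256)·P⁻¹ = [[768, 1792], [−256, −512]] · [[−2, −7], [1, 3]] = [[256, 0], [0, 256]].

[[256, 0], [0, 256]]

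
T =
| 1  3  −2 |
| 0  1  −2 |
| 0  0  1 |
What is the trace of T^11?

T = I + N where N = [[0, 3, −2], [0, 0, −2], [0, 0, 0]] is strictly upper-triangular, so N^3 = 0.
(I + N)^11 = I + 11·N + 55·N^2 = [[1, 33, −352], [0, 1, −22], [0, 0, 1]].

3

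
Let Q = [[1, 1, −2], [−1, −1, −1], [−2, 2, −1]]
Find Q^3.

Q^2 = [[4, −4, −1], [2, −2, 4], [−2, −6, 3]]
Q^3 = [[10, 6, −3], [−4, 12, −6], [−2, 10, 7]]

[[10, 6, −3], [−4, 12, −6], [−2, 10, 7]]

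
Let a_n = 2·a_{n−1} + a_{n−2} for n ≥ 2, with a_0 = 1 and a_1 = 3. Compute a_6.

With companion matrix B = [[2, 1], [1, 0]], [a_n, a_{n−1}]ᵀ = B·[a_{n−1}, a_{n−2}]ᵀ, so [a_6, a_5]ᵀ = B^5·[a_1, a_0]ᵀ.
B^5 = [[70, 29], [29, 12]], giving [a_6, a_5]ᵀ = [[239], [99]].

239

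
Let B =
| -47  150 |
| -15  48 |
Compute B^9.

tr B = 1 and det B = -6, so the characteristic polynomial is λ² − (1)λ + (-6) with roots 3 and -2.
Eigenvectors give P = [[3, 10], [1, 3]] with P⁻¹ = [[-3, 10], [1, -3]], and B = P·diag(3, -2)·P⁻¹.
Then B^9 = P·diag(19683, -512)·P⁻¹ = [[59049, -5120], [19683, -1536]] · [[-3, 10], [1, -3]] = [[-182267, 605850], [-60585, 201438]].

[[-182267, 605850], [-60585, 201438]]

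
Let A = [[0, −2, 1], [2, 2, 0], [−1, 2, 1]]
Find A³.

A² = [[−5, −2, 1], [4, 0, 2], [3, 8, 0]]
A³ = [[−5, 8, −4], [−2, −4, 6], [16, 10, 3]]

[[−5, 8, −4], [−2, −4, 6], [16, 10, 3]]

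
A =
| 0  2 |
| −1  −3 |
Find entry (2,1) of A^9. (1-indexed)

tr A = −3 and det A = 2, so the characteristic polynomial is λ² − (−3)λ + (2) with roots −1 and −2.
Eigenvectors give P = [[−2, −1], [1, 1]] with P⁻¹ = [[−1, −1], [1, 2]], and A = P·diag(−1, −2)·P⁻¹.
Then A^9 = P·diag(−1, −512)·P⁻¹ = [[2, 512], [−1, −512]] · [[−1, −1], [1, 2]] = [[510, 1022], [−511, −1023]].

−511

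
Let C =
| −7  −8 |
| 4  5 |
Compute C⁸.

tr C = −2 and det C = −3, so the characteristic polynomial is λ² − (−2)λ + (−3) with roots 1 and −3.
Eigenvectors give P = [[−1, 2], [1, −1]] with P⁻¹ = [[1, 2], [1, 1]], and C = P·diag(1, −3)·P⁻¹.
Then C⁸ = P·diag(1, 6561)·P⁻¹ = [[−1, 13122], [1, −6561]] · [[1, 2], [1, 1]] = [[13121, 13120], [−6560, −6559]].

[[13121, 13120], [−6560, −6559]]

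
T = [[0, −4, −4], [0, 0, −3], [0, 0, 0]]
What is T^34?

T is strictly triangular, hence nilpotent: T^3 = 0, so T^34 = 0.

[[0, 0, 0], [0, 0, 0], [0, 0, 0]]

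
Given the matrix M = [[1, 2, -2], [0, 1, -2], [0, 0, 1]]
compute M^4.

[[1, 8, -32], [0, 1, -8], [0, 0, 1]]

M = I + N where N = [[0, 2, -2], [0, 0, -2], [0, 0, 0]] is strictly upper-triangular, so N^3 = 0.
(I + N)^4 = I + 4·N + 6·N^2 = [[1, 8, -32], [0, 1, -8], [0, 0, 1]].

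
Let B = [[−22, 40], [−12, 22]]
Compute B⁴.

[[16, 0], [0, 16]]

tr B = 0 and det B = −4, so the characteristic polynomial is λ² − (0)λ + (−4) with roots −2 and 2.
Eigenvectors give P = [[2, −5], [1, −3]] with P⁻¹ = [[3, −5], [1, −2]], and B = P·diag(−2, 2)·P⁻¹.
Then B⁴ = P·diag(16, 16)·P⁻¹ = [[32, −80], [16, −48]] · [[3, −5], [1, −2]] = [[16, 0], [0, 16]].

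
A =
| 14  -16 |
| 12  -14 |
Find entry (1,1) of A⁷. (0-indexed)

-896

tr A = 0 and det A = -4, so the characteristic polynomial is λ² − (0)λ + (-4) with roots 2 and -2.
Eigenvectors give P = [[-4, -1], [-3, -1]] with P⁻¹ = [[-1, 1], [3, -4]], and A = P·diag(2, -2)·P⁻¹.
Then A⁷ = P·diag(128, -128)·P⁻¹ = [[-512, 128], [-384, 128]] · [[-1, 1], [3, -4]] = [[896, -1024], [768, -896]].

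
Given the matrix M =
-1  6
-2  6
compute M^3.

[[-49, 114], [-38, 84]]

tr M = 5 and det M = 6, so the characteristic polynomial is λ² − (5)λ + (6) with roots 3 and 2.
Eigenvectors give P = [[3, 2], [2, 1]] with P⁻¹ = [[-1, 2], [2, -3]], and M = P·diag(3, 2)·P⁻¹.
Then M^3 = P·diag(27, 8)·P⁻¹ = [[81, 16], [54, 8]] · [[-1, 2], [2, -3]] = [[-49, 114], [-38, 84]].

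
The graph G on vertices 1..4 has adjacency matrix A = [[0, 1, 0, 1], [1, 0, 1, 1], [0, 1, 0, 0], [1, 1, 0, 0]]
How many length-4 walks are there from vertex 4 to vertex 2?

The number of length-4 walks from vertex 4 to vertex 2 is entry (4,2) of A⁴, where A is the adjacency matrix.
A² = [[2, 1, 1, 1], [1, 3, 0, 1], [1, 0, 1, 1], [1, 1, 1, 2]]
A³ = [[2, 4, 1, 3], [4, 2, 3, 4], [1, 3, 0, 1], [3, 4, 1, 2]]
A⁴ = [[7, 6, 4, 6], [6, 11, 2, 6], [4, 2, 3, 4], [6, 6, 4, 7]]

6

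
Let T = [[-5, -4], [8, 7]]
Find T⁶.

tr T = 2 and det T = -3, so the characteristic polynomial is λ² − (2)λ + (-3) with roots -1 and 3.
Eigenvectors give P = [[-1, -1], [1, 2]] with P⁻¹ = [[-2, -1], [1, 1]], and T = P·diag(-1, 3)·P⁻¹.
Then T⁶ = P·diag(1, 729)·P⁻¹ = [[-1, -729], [1, 1458]] · [[-2, -1], [1, 1]] = [[-727, -728], [1456, 1457]].

[[-727, -728], [1456, 1457]]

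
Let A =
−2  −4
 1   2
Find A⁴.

[[0, 0], [0, 0]]

A² = [[0, 0], [0, 0]]
A³ = [[0, 0], [0, 0]]
A⁴ = [[0, 0], [0, 0]]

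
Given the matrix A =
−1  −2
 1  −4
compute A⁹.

tr A = −5 and det A = 6, so the characteristic polynomial is λ² − (−5)λ + (6) with roots −3 and −2.
Eigenvectors give P = [[1, 2], [1, 1]] with P⁻¹ = [[−1, 2], [1, −1]], and A = P·diag(−3, −2)·P⁻¹.
Then A⁹ = P·diag(−19683, −512)·P⁻¹ = [[−19683, −1024], [−19683, −512]] · [[−1, 2], [1, −1]] = [[18659, −38342], [19171, −38854]].

[[18659, −38342], [19171, −38854]]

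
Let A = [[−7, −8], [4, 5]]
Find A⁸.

[[13121, 13120], [−6560, −6559]]

tr A = −2 and det A = −3, so the characteristic polynomial is λ² − (−2)λ + (−3) with roots −3 and 1.
Eigenvectors give P = [[−2, −1], [1, 1]] with P⁻¹ = [[−1, −1], [1, 2]], and A = P·diag(−3, 1)·P⁻¹.
Then A⁸ = P·diag(6561, 1)·P⁻¹ = [[−13122, −1], [6561, 1]] · [[−1, −1], [1, 2]] = [[13121, 13120], [−6560, −6559]].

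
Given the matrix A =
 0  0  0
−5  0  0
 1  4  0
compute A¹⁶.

A is strictly triangular, hence nilpotent: A³ = 0, so A¹⁶ = 0.

[[0, 0, 0], [0, 0, 0], [0, 0, 0]]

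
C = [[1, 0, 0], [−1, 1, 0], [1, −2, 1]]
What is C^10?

C = I + N where N = [[0, 0, 0], [−1, 0, 0], [1, −2, 0]] is strictly lower-triangular, so N^3 = 0.
(I + N)^10 = I + 10·N + 45·N^2 = [[1, 0, 0], [−10, 1, 0], [100, −20, 1]].

[[1, 0, 0], [−10, 1, 0], [100, −20, 1]]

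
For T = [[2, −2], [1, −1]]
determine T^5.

T² = T (a projection; rank 1, trace 1), so T^5 = T.

[[2, −2], [1, −1]]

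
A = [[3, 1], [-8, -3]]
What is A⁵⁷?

[[3, 1], [-8, -3]]

A² = I (check: tr A = 0 and det A = -1), so A⁵⁷ = A since 57 is odd.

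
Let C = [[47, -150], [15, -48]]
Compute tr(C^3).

-19

tr C = -1 and det C = -6, so the characteristic polynomial is λ² − (-1)λ + (-6) with roots -3 and 2.
Eigenvectors give P = [[3, 10], [1, 3]] with P⁻¹ = [[-3, 10], [1, -3]], and C = P·diag(-3, 2)·P⁻¹.
Then C^3 = P·diag(-27, 8)·P⁻¹ = [[-81, 80], [-27, 24]] · [[-3, 10], [1, -3]] = [[323, -1050], [105, -342]].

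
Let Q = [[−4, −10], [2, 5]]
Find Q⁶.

Q² = Q (a projection; rank 1, trace 1), so Q⁶ = Q.

[[−4, −10], [2, 5]]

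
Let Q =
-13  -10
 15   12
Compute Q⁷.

tr Q = -1 and det Q = -6, so the characteristic polynomial is λ² − (-1)λ + (-6) with roots -3 and 2.
Eigenvectors give P = [[1, 2], [-1, -3]] with P⁻¹ = [[3, 2], [-1, -1]], and Q = P·diag(-3, 2)·P⁻¹.
Then Q⁷ = P·diag(-2187, 128)·P⁻¹ = [[-2187, 256], [2187, -384]] · [[3, 2], [-1, -1]] = [[-6817, -4630], [6945, 4758]].

[[-6817, -4630], [6945, 4758]]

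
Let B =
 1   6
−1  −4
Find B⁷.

[[253, 762], [−127, −382]]

tr B = −3 and det B = 2, so the characteristic polynomial is λ² − (−3)λ + (2) with roots −1 and −2.
Eigenvectors give P = [[3, −2], [−1, 1]] with P⁻¹ = [[1, 2], [1, 3]], and B = P·diag(−1, −2)·P⁻¹.
Then B⁷ = P·diag(−1, −128)·P⁻¹ = [[−3, 256], [1, −128]] · [[1, 2], [1, 3]] = [[253, 762], [−127, −382]].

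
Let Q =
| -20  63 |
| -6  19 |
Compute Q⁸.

tr Q = -1 and det Q = -2, so the characteristic polynomial is λ² − (-1)λ + (-2) with roots -2 and 1.
Eigenvectors give P = [[7, 3], [2, 1]] with P⁻¹ = [[1, -3], [-2, 7]], and Q = P·diag(-2, 1)·P⁻¹.
Then Q⁸ = P·diag(256, 1)·P⁻¹ = [[1792, 3], [512, 1]] · [[1, -3], [-2, 7]] = [[1786, -5355], [510, -1529]].

[[1786, -5355], [510, -1529]]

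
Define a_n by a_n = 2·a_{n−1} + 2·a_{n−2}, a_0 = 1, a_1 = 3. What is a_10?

24960

With companion matrix C = [[2, 2], [1, 0]], [a_n, a_{n−1}]ᵀ = C·[a_{n−1}, a_{n−2}]ᵀ, so [a_10, a_9]ᵀ = C⁹·[a_1, a_0]ᵀ.
C⁹ = [[6688, 4896], [2448, 1792]], giving [a_10, a_9]ᵀ = [[24960], [9136]].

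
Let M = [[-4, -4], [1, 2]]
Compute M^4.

[[128, 96], [-24, -16]]

M^2 = [[12, 8], [-2, 0]]
M^3 = [[-40, -32], [8, 8]]
M^4 = [[128, 96], [-24, -16]]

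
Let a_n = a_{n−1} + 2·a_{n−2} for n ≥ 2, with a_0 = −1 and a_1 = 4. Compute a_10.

With companion matrix M = [[1, 2], [1, 0]], [a_n, a_{n−1}]ᵀ = M·[a_{n−1}, a_{n−2}]ᵀ, so [a_10, a_9]ᵀ = M^9·[a_1, a_0]ᵀ.
M^9 = [[341, 342], [171, 170]], giving [a_10, a_9]ᵀ = [[1022], [514]].

1022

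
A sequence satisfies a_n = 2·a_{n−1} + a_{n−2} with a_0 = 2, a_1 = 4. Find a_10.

11482

With companion matrix T = [[2, 1], [1, 0]], [a_n, a_{n−1}]ᵀ = T·[a_{n−1}, a_{n−2}]ᵀ, so [a_10, a_9]ᵀ = T⁹·[a_1, a_0]ᵀ.
T⁹ = [[2378, 985], [985, 408]], giving [a_10, a_9]ᵀ = [[11482], [4756]].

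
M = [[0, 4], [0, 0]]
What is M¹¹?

[[0, 0], [0, 0]]

M is strictly triangular, hence nilpotent: M² = 0, so M¹¹ = 0.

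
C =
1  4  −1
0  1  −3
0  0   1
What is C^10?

[[1, 40, −550], [0, 1, −30], [0, 0, 1]]

C = I + N where N = [[0, 4, −1], [0, 0, −3], [0, 0, 0]] is strictly upper-triangular, so N^3 = 0.
(I + N)^10 = I + 10·N + 45·N^2 = [[1, 40, −550], [0, 1, −30], [0, 0, 1]].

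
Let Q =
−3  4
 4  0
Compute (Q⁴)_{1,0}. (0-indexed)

−492

Q² = [[25, −12], [−12, 16]]
Q³ = [[−123, 100], [100, −48]]
Q⁴ = [[769, −492], [−492, 400]]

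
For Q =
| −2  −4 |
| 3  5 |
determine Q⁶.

[[−188, −252], [189, 253]]

tr Q = 3 and det Q = 2, so the characteristic polynomial is λ² − (3)λ + (2) with roots 2 and 1.
Eigenvectors give P = [[1, 4], [−1, −3]] with P⁻¹ = [[−3, −4], [1, 1]], and Q = P·diag(2, 1)·P⁻¹.
Then Q⁶ = P·diag(64, 1)·P⁻¹ = [[64, 4], [−64, −3]] · [[−3, −4], [1, 1]] = [[−188, −252], [189, 253]].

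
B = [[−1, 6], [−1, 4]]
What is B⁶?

[[−125, 378], [−63, 190]]

tr B = 3 and det B = 2, so the characteristic polynomial is λ² − (3)λ + (2) with roots 1 and 2.
Eigenvectors give P = [[3, 2], [1, 1]] with P⁻¹ = [[1, −2], [−1, 3]], and B = P·diag(1, 2)·P⁻¹.
Then B⁶ = P·diag(1, 64)·P⁻¹ = [[3, 128], [1, 64]] · [[1, −2], [−1, 3]] = [[−125, 378], [−63, 190]].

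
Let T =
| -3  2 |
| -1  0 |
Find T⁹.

[[-1023, 1022], [-511, 510]]

tr T = -3 and det T = 2, so the characteristic polynomial is λ² − (-3)λ + (2) with roots -1 and -2.
Eigenvectors give P = [[1, 2], [1, 1]] with P⁻¹ = [[-1, 2], [1, -1]], and T = P·diag(-1, -2)·P⁻¹.
Then T⁹ = P·diag(-1, -512)·P⁻¹ = [[-1, -1024], [-1, -512]] · [[-1, 2], [1, -1]] = [[-1023, 1022], [-511, 510]].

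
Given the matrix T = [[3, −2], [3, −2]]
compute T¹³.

T² = T (a projection; rank 1, trace 1), so T¹³ = T.

[[3, −2], [3, −2]]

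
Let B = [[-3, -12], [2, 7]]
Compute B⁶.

[[-1455, -4368], [728, 2185]]

tr B = 4 and det B = 3, so the characteristic polynomial is λ² − (4)λ + (3) with roots 1 and 3.
Eigenvectors give P = [[3, -2], [-1, 1]] with P⁻¹ = [[1, 2], [1, 3]], and B = P·diag(1, 3)·P⁻¹.
Then B⁶ = P·diag(1, 729)·P⁻¹ = [[3, -1458], [-1, 729]] · [[1, 2], [1, 3]] = [[-1455, -4368], [728, 2185]].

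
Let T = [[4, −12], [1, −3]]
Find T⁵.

T² = T (a projection; rank 1, trace 1), so T⁵ = T.

[[4, −12], [1, −3]]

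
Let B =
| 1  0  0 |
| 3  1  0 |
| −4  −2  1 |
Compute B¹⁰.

[[1, 0, 0], [30, 1, 0], [−310, −20, 1]]

B = I + N where N = [[0, 0, 0], [3, 0, 0], [−4, −2, 0]] is strictly lower-triangular, so N³ = 0.
(I + N)¹⁰ = I + 10·N + 45·N² = [[1, 0, 0], [30, 1, 0], [−310, −20, 1]].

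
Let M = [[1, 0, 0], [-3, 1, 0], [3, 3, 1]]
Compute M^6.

M = I + N where N = [[0, 0, 0], [-3, 0, 0], [3, 3, 0]] is strictly lower-triangular, so N^3 = 0.
(I + N)^6 = I + 6·N + 15·N^2 = [[1, 0, 0], [-18, 1, 0], [-117, 18, 1]].

[[1, 0, 0], [-18, 1, 0], [-117, 18, 1]]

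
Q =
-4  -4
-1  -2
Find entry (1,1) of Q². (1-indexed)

20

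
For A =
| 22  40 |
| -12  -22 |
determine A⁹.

tr A = 0 and det A = -4, so the characteristic polynomial is λ² − (0)λ + (-4) with roots -2 and 2.
Eigenvectors give P = [[-5, -2], [3, 1]] with P⁻¹ = [[1, 2], [-3, -5]], and A = P·diag(-2, 2)·P⁻¹.
Then A⁹ = P·diag(-512, 512)·P⁻¹ = [[2560, -1024], [-1536, 512]] · [[1, 2], [-3, -5]] = [[5632, 10240], [-3072, -5632]].

[[5632, 10240], [-3072, -5632]]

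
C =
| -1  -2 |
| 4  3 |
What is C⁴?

C² = [[-7, -4], [8, 1]]
C³ = [[-9, 2], [-4, -13]]
C⁴ = [[17, 24], [-48, -31]]

[[17, 24], [-48, -31]]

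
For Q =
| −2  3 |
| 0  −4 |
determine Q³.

Q² = [[4, −18], [0, 16]]
Q³ = [[−8, 84], [0, −64]]

[[−8, 84], [0, −64]]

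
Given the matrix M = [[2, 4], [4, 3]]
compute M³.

[[120, 140], [140, 155]]

M² = [[20, 20], [20, 25]]
M³ = [[120, 140], [140, 155]]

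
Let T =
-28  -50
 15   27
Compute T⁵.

tr T = -1 and det T = -6, so the characteristic polynomial is λ² − (-1)λ + (-6) with roots 2 and -3.
Eigenvectors give P = [[-5, 2], [3, -1]] with P⁻¹ = [[1, 2], [3, 5]], and T = P·diag(2, -3)·P⁻¹.
Then T⁵ = P·diag(32, -243)·P⁻¹ = [[-160, -486], [96, 243]] · [[1, 2], [3, 5]] = [[-1618, -2750], [825, 1407]].

[[-1618, -2750], [825, 1407]]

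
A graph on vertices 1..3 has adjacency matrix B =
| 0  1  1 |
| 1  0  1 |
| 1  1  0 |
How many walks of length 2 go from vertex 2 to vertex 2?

The number of length-2 walks from vertex 2 to vertex 2 is entry (2,2) of B^2, where B is the adjacency matrix.
B^2 = [[2, 1, 1], [1, 2, 1], [1, 1, 2]]

2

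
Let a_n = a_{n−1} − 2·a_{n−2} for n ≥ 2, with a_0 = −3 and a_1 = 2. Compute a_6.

4

With companion matrix C = [[1, −2], [1, 0]], [a_n, a_{n−1}]ᵀ = C·[a_{n−1}, a_{n−2}]ᵀ, so [a_6, a_5]ᵀ = C⁵·[a_1, a_0]ᵀ.
C⁵ = [[5, 2], [−1, 6]], giving [a_6, a_5]ᵀ = [[4], [−20]].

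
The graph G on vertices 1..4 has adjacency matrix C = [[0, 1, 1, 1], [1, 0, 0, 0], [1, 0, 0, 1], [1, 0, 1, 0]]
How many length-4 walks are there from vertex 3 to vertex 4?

The number of length-4 walks from vertex 3 to vertex 4 is entry (3,4) of C^4, where C is the adjacency matrix.
C^2 = [[3, 0, 1, 1], [0, 1, 1, 1], [1, 1, 2, 1], [1, 1, 1, 2]]
C^3 = [[2, 3, 4, 4], [3, 0, 1, 1], [4, 1, 2, 3], [4, 1, 3, 2]]
C^4 = [[11, 2, 6, 6], [2, 3, 4, 4], [6, 4, 7, 6], [6, 4, 6, 7]]

6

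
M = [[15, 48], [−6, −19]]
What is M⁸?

tr M = −4 and det M = 3, so the characteristic polynomial is λ² − (−4)λ + (3) with roots −1 and −3.
Eigenvectors give P = [[3, 8], [−1, −3]] with P⁻¹ = [[3, 8], [−1, −3]], and M = P·diag(−1, −3)·P⁻¹.
Then M⁸ = P·diag(1, 6561)·P⁻¹ = [[3, 52488], [−1, −19683]] · [[3, 8], [−1, −3]] = [[−52479, −157440], [19680, 59041]].

[[−52479, −157440], [19680, 59041]]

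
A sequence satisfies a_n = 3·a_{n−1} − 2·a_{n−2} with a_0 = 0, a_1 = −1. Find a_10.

−1023

With companion matrix C = [[3, −2], [1, 0]], [a_n, a_{n−1}]ᵀ = C·[a_{n−1}, a_{n−2}]ᵀ, so [a_10, a_9]ᵀ = C^9·[a_1, a_0]ᵀ.
C^9 = [[1023, −1022], [511, −510]], giving [a_10, a_9]ᵀ = [[−1023], [−511]].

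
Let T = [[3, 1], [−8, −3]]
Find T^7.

[[3, 1], [−8, −3]]

T² = I (check: tr T = 0 and det T = −1), so T^7 = T since 7 is odd.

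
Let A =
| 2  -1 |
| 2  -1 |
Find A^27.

A² = A (a projection; rank 1, trace 1), so A^27 = A.

[[2, -1], [2, -1]]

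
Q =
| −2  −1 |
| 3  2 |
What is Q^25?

Q² = I (check: tr Q = 0 and det Q = −1), so Q^25 = Q since 25 is odd.

[[−2, −1], [3, 2]]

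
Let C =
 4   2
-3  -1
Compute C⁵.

[[94, 62], [-93, -61]]

tr C = 3 and det C = 2, so the characteristic polynomial is λ² − (3)λ + (2) with roots 2 and 1.
Eigenvectors give P = [[-1, -2], [1, 3]] with P⁻¹ = [[-3, -2], [1, 1]], and C = P·diag(2, 1)·P⁻¹.
Then C⁵ = P·diag(32, 1)·P⁻¹ = [[-32, -2], [32, 3]] · [[-3, -2], [1, 1]] = [[94, 62], [-93, -61]].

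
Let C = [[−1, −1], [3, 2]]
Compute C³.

C² = [[−2, −1], [3, 1]]
C³ = [[−1, 0], [0, −1]]

[[−1, 0], [0, −1]]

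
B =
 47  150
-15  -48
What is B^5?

[[2507, 8250], [-825, -2718]]

tr B = -1 and det B = -6, so the characteristic polynomial is λ² − (-1)λ + (-6) with roots -3 and 2.
Eigenvectors give P = [[-3, 10], [1, -3]] with P⁻¹ = [[3, 10], [1, 3]], and B = P·diag(-3, 2)·P⁻¹.
Then B^5 = P·diag(-243, 32)·P⁻¹ = [[729, 320], [-243, -96]] · [[3, 10], [1, 3]] = [[2507, 8250], [-825, -2718]].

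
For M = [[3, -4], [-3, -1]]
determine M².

[[21, -8], [-6, 13]]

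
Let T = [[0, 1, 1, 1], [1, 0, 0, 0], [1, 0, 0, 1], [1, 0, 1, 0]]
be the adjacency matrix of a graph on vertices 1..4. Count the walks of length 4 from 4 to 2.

The number of length-4 walks from vertex 4 to vertex 2 is entry (4,2) of T^4, where T is the adjacency matrix.
T^2 = [[3, 0, 1, 1], [0, 1, 1, 1], [1, 1, 2, 1], [1, 1, 1, 2]]
T^3 = [[2, 3, 4, 4], [3, 0, 1, 1], [4, 1, 2, 3], [4, 1, 3, 2]]
T^4 = [[11, 2, 6, 6], [2, 3, 4, 4], [6, 4, 7, 6], [6, 4, 6, 7]]

4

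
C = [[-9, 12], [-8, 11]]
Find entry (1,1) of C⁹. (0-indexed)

tr C = 2 and det C = -3, so the characteristic polynomial is λ² − (2)λ + (-3) with roots 3 and -1.
Eigenvectors give P = [[1, 3], [1, 2]] with P⁻¹ = [[-2, 3], [1, -1]], and C = P·diag(3, -1)·P⁻¹.
Then C⁹ = P·diag(19683, -1)·P⁻¹ = [[19683, -3], [19683, -2]] · [[-2, 3], [1, -1]] = [[-39369, 59052], [-39368, 59051]].

59051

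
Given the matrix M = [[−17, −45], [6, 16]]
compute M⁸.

[[1531, 3825], [−510, −1274]]

tr M = −1 and det M = −2, so the characteristic polynomial is λ² − (−1)λ + (−2) with roots 1 and −2.
Eigenvectors give P = [[−5, −3], [2, 1]] with P⁻¹ = [[1, 3], [−2, −5]], and M = P·diag(1, −2)·P⁻¹.
Then M⁸ = P·diag(1, 256)·P⁻¹ = [[−5, −768], [2, 256]] · [[1, 3], [−2, −5]] = [[1531, 3825], [−510, −1274]].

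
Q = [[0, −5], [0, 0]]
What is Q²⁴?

[[0, 0], [0, 0]]

Q is strictly triangular, hence nilpotent: Q² = 0, so Q²⁴ = 0.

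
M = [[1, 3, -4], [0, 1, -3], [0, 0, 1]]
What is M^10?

[[1, 30, -445], [0, 1, -30], [0, 0, 1]]

M = I + N where N = [[0, 3, -4], [0, 0, -3], [0, 0, 0]] is strictly upper-triangular, so N^3 = 0.
(I + N)^10 = I + 10·N + 45·N^2 = [[1, 30, -445], [0, 1, -30], [0, 0, 1]].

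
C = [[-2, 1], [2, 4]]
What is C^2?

[[6, 2], [4, 18]]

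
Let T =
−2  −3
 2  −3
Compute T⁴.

T² = [[−2, 15], [−10, 3]]
T³ = [[34, −39], [26, 21]]
T⁴ = [[−146, 15], [−10, −141]]

[[−146, 15], [−10, −141]]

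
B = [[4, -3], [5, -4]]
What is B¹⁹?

B² = I (check: tr B = 0 and det B = -1), so B¹⁹ = B since 19 is odd.

[[4, -3], [5, -4]]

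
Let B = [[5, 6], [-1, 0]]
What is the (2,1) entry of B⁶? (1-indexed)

-665

tr B = 5 and det B = 6, so the characteristic polynomial is λ² − (5)λ + (6) with roots 3 and 2.
Eigenvectors give P = [[-3, -2], [1, 1]] with P⁻¹ = [[-1, -2], [1, 3]], and B = P·diag(3, 2)·P⁻¹.
Then B⁶ = P·diag(729, 64)·P⁻¹ = [[-2187, -128], [729, 64]] · [[-1, -2], [1, 3]] = [[2059, 3990], [-665, -1266]].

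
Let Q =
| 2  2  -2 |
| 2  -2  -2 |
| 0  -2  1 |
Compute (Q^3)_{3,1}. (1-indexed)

Q^2 = [[8, 4, -10], [0, 12, -2], [-4, 2, 5]]
Q^3 = [[24, 28, -34], [24, -20, -26], [-4, -22, 9]]

-4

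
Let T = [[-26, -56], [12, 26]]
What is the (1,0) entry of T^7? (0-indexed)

tr T = 0 and det T = -4, so the characteristic polynomial is λ² − (0)λ + (-4) with roots 2 and -2.
Eigenvectors give P = [[-2, 7], [1, -3]] with P⁻¹ = [[3, 7], [1, 2]], and T = P·diag(2, -2)·P⁻¹.
Then T^7 = P·diag(128, -128)·P⁻¹ = [[-256, -896], [128, 384]] · [[3, 7], [1, 2]] = [[-1664, -3584], [768, 1664]].

768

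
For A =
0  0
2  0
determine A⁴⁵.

[[0, 0], [0, 0]]

A is strictly triangular, hence nilpotent: A² = 0, so A⁴⁵ = 0.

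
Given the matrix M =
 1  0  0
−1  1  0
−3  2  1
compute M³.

M = I + N where N = [[0, 0, 0], [−1, 0, 0], [−3, 2, 0]] is strictly lower-triangular, so N³ = 0.
(I + N)³ = I + 3·N + 3·N² = [[1, 0, 0], [−3, 1, 0], [−15, 6, 1]].

[[1, 0, 0], [−3, 1, 0], [−15, 6, 1]]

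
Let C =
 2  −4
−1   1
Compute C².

[[8, −12], [−3, 5]]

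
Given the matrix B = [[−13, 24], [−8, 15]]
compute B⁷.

[[−6565, 13128], [−4376, 8751]]

tr B = 2 and det B = −3, so the characteristic polynomial is λ² − (2)λ + (−3) with roots 3 and −1.
Eigenvectors give P = [[3, −2], [2, −1]] with P⁻¹ = [[−1, 2], [−2, 3]], and B = P·diag(3, −1)·P⁻¹.
Then B⁷ = P·diag(2187, −1)·P⁻¹ = [[6561, 2], [4374, 1]] · [[−1, 2], [−2, 3]] = [[−6565, 13128], [−4376, 8751]].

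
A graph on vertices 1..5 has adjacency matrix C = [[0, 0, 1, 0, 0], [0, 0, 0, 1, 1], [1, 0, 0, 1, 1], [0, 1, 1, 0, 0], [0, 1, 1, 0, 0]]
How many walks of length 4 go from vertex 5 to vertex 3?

0

The number of length-4 walks from vertex 5 to vertex 3 is entry (5,3) of C^4, where C is the adjacency matrix.
C^2 = [[1, 0, 0, 1, 1], [0, 2, 2, 0, 0], [0, 2, 3, 0, 0], [1, 0, 0, 2, 2], [1, 0, 0, 2, 2]]
C^3 = [[0, 2, 3, 0, 0], [2, 0, 0, 4, 4], [3, 0, 0, 5, 5], [0, 4, 5, 0, 0], [0, 4, 5, 0, 0]]
C^4 = [[3, 0, 0, 5, 5], [0, 8, 10, 0, 0], [0, 10, 13, 0, 0], [5, 0, 0, 9, 9], [5, 0, 0, 9, 9]]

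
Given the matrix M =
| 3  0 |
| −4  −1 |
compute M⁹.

[[19683, 0], [−19684, −1]]

tr M = 2 and det M = −3, so the characteristic polynomial is λ² − (2)λ + (−3) with roots 3 and −1.
Eigenvectors give P = [[−1, 0], [1, 1]] with P⁻¹ = [[−1, 0], [1, 1]], and M = P·diag(3, −1)·P⁻¹.
Then M⁹ = P·diag(19683, −1)·P⁻¹ = [[−19683, 0], [19683, −1]] · [[−1, 0], [1, 1]] = [[19683, 0], [−19684, −1]].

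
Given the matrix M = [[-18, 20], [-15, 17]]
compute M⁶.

tr M = -1 and det M = -6, so the characteristic polynomial is λ² − (-1)λ + (-6) with roots 2 and -3.
Eigenvectors give P = [[-1, -4], [-1, -3]] with P⁻¹ = [[3, -4], [-1, 1]], and M = P·diag(2, -3)·P⁻¹.
Then M⁶ = P·diag(64, 729)·P⁻¹ = [[-64, -2916], [-64, -2187]] · [[3, -4], [-1, 1]] = [[2724, -2660], [1995, -1931]].

[[2724, -2660], [1995, -1931]]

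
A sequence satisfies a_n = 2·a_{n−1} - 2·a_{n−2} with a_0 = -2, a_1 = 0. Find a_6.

With companion matrix A = [[2, -2], [1, 0]], [a_n, a_{n−1}]ᵀ = A·[a_{n−1}, a_{n−2}]ᵀ, so [a_6, a_5]ᵀ = A⁵·[a_1, a_0]ᵀ.
A⁵ = [[-8, 8], [-4, 0]], giving [a_6, a_5]ᵀ = [[-16], [0]].

-16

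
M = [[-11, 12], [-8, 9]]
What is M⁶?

[[2185, -2184], [1456, -1455]]

tr M = -2 and det M = -3, so the characteristic polynomial is λ² − (-2)λ + (-3) with roots 1 and -3.
Eigenvectors give P = [[-1, -3], [-1, -2]] with P⁻¹ = [[2, -3], [-1, 1]], and M = P·diag(1, -3)·P⁻¹.
Then M⁶ = P·diag(1, 729)·P⁻¹ = [[-1, -2187], [-1, -1458]] · [[2, -3], [-1, 1]] = [[2185, -2184], [1456, -1455]].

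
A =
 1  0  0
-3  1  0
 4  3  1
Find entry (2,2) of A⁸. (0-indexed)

1

A = I + N where N = [[0, 0, 0], [-3, 0, 0], [4, 3, 0]] is strictly lower-triangular, so N³ = 0.
(I + N)⁸ = I + 8·N + 28·N² = [[1, 0, 0], [-24, 1, 0], [-220, 24, 1]].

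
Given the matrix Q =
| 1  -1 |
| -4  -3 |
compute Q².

[[5, 2], [8, 13]]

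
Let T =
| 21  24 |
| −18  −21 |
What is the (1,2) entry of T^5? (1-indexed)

1944

tr T = 0 and det T = −9, so the characteristic polynomial is λ² − (0)λ + (−9) with roots −3 and 3.
Eigenvectors give P = [[−1, 4], [1, −3]] with P⁻¹ = [[3, 4], [1, 1]], and T = P·diag(−3, 3)·P⁻¹.
Then T^5 = P·diag(−243, 243)·P⁻¹ = [[243, 972], [−243, −729]] · [[3, 4], [1, 1]] = [[1701, 1944], [−1458, −1701]].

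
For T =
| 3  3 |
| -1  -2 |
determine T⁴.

T² = [[6, 3], [-1, 1]]
T³ = [[15, 12], [-4, -5]]
T⁴ = [[33, 21], [-7, -2]]

[[33, 21], [-7, -2]]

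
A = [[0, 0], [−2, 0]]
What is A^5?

A is strictly triangular, hence nilpotent: A^2 = 0, so A^5 = 0.

[[0, 0], [0, 0]]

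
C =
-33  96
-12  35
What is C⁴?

[[-639, 1920], [-240, 721]]

tr C = 2 and det C = -3, so the characteristic polynomial is λ² − (2)λ + (-3) with roots -1 and 3.
Eigenvectors give P = [[3, -8], [1, -3]] with P⁻¹ = [[3, -8], [1, -3]], and C = P·diag(-1, 3)·P⁻¹.
Then C⁴ = P·diag(1, 81)·P⁻¹ = [[3, -648], [1, -243]] · [[3, -8], [1, -3]] = [[-639, 1920], [-240, 721]].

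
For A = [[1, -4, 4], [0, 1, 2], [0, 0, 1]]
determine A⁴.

[[1, -16, -32], [0, 1, 8], [0, 0, 1]]

A = I + N where N = [[0, -4, 4], [0, 0, 2], [0, 0, 0]] is strictly upper-triangular, so N³ = 0.
(I + N)⁴ = I + 4·N + 6·N² = [[1, -16, -32], [0, 1, 8], [0, 0, 1]].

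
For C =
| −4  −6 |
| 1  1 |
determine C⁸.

tr C = −3 and det C = 2, so the characteristic polynomial is λ² − (−3)λ + (2) with roots −1 and −2.
Eigenvectors give P = [[2, −3], [−1, 1]] with P⁻¹ = [[−1, −3], [−1, −2]], and C = P·diag(−1, −2)·P⁻¹.
Then C⁸ = P·diag(1, 256)·P⁻¹ = [[2, −768], [−1, 256]] · [[−1, −3], [−1, −2]] = [[766, 1530], [−255, −509]].

[[766, 1530], [−255, −509]]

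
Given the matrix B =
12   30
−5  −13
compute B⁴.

[[−114, −390], [65, 211]]

tr B = −1 and det B = −6, so the characteristic polynomial is λ² − (−1)λ + (−6) with roots 2 and −3.
Eigenvectors give P = [[−3, −2], [1, 1]] with P⁻¹ = [[−1, −2], [1, 3]], and B = P·diag(2, −3)·P⁻¹.
Then B⁴ = P·diag(16, 81)·P⁻¹ = [[−48, −162], [16, 81]] · [[−1, −2], [1, 3]] = [[−114, −390], [65, 211]].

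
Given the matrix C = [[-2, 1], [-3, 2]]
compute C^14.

[[1, 0], [0, 1]]

C² = I (check: tr C = 0 and det C = -1), so C^14 = I since 14 is even.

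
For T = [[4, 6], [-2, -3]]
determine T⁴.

[[4, 6], [-2, -3]]

T² = T (a projection; rank 1, trace 1), so T⁴ = T.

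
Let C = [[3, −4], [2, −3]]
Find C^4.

[[1, 0], [0, 1]]

C² = I (check: tr C = 0 and det C = −1), so C^4 = I since 4 is even.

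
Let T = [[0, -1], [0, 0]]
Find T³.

T is strictly triangular, hence nilpotent: T² = 0, so T³ = 0.

[[0, 0], [0, 0]]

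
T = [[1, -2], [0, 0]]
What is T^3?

T^2 = [[1, -2], [0, 0]]
T^3 = [[1, -2], [0, 0]]

[[1, -2], [0, 0]]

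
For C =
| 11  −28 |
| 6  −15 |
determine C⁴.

tr C = −4 and det C = 3, so the characteristic polynomial is λ² − (−4)λ + (3) with roots −1 and −3.
Eigenvectors give P = [[7, 2], [3, 1]] with P⁻¹ = [[1, −2], [−3, 7]], and C = P·diag(−1, −3)·P⁻¹.
Then C⁴ = P·diag(1, 81)·P⁻¹ = [[7, 162], [3, 81]] · [[1, −2], [−3, 7]] = [[−479, 1120], [−240, 561]].

[[−479, 1120], [−240, 561]]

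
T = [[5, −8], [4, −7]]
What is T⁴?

[[−79, 160], [−80, 161]]

tr T = −2 and det T = −3, so the characteristic polynomial is λ² − (−2)λ + (−3) with roots −3 and 1.
Eigenvectors give P = [[1, 2], [1, 1]] with P⁻¹ = [[−1, 2], [1, −1]], and T = P·diag(−3, 1)·P⁻¹.
Then T⁴ = P·diag(81, 1)·P⁻¹ = [[81, 2], [81, 1]] · [[−1, 2], [1, −1]] = [[−79, 160], [−80, 161]].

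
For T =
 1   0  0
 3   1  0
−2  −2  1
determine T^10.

T = I + N where N = [[0, 0, 0], [3, 0, 0], [−2, −2, 0]] is strictly lower-triangular, so N^3 = 0.
(I + N)^10 = I + 10·N + 45·N^2 = [[1, 0, 0], [30, 1, 0], [−290, −20, 1]].

[[1, 0, 0], [30, 1, 0], [−290, −20, 1]]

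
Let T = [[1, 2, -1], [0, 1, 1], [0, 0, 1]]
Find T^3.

[[1, 6, 3], [0, 1, 3], [0, 0, 1]]

T = I + N where N = [[0, 2, -1], [0, 0, 1], [0, 0, 0]] is strictly upper-triangular, so N^3 = 0.
(I + N)^3 = I + 3·N + 3·N^2 = [[1, 6, 3], [0, 1, 3], [0, 0, 1]].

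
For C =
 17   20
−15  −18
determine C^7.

tr C = −1 and det C = −6, so the characteristic polynomial is λ² − (−1)λ + (−6) with roots 2 and −3.
Eigenvectors give P = [[4, −1], [−3, 1]] with P⁻¹ = [[1, 1], [3, 4]], and C = P·diag(2, −3)·P⁻¹.
Then C^7 = P·diag(128, −2187)·P⁻¹ = [[512, 2187], [−384, −2187]] · [[1, 1], [3, 4]] = [[7073, 9260], [−6945, −9132]].

[[7073, 9260], [−6945, −9132]]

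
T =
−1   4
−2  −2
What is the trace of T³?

T² = [[−7, −12], [6, −4]]
T³ = [[31, −4], [2, 32]]

63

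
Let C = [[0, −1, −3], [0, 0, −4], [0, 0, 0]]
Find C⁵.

C is strictly triangular, hence nilpotent: C³ = 0, so C⁵ = 0.

[[0, 0, 0], [0, 0, 0], [0, 0, 0]]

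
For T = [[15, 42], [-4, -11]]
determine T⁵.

tr T = 4 and det T = 3, so the characteristic polynomial is λ² − (4)λ + (3) with roots 1 and 3.
Eigenvectors give P = [[-3, 7], [1, -2]] with P⁻¹ = [[2, 7], [1, 3]], and T = P·diag(1, 3)·P⁻¹.
Then T⁵ = P·diag(1, 243)·P⁻¹ = [[-3, 1701], [1, -486]] · [[2, 7], [1, 3]] = [[1695, 5082], [-484, -1451]].

[[1695, 5082], [-484, -1451]]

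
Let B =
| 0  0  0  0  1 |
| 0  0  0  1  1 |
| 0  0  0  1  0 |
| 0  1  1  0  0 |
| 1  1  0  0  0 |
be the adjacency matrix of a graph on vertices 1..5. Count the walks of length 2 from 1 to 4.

The number of length-2 walks from vertex 1 to vertex 4 is entry (1,4) of B^2, where B is the adjacency matrix.
B^2 = [[1, 1, 0, 0, 0], [1, 2, 1, 0, 0], [0, 1, 1, 0, 0], [0, 0, 0, 2, 1], [0, 0, 0, 1, 2]]

0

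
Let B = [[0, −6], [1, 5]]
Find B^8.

tr B = 5 and det B = 6, so the characteristic polynomial is λ² − (5)λ + (6) with roots 3 and 2.
Eigenvectors give P = [[−2, 3], [1, −1]] with P⁻¹ = [[1, 3], [1, 2]], and B = P·diag(3, 2)·P⁻¹.
Then B^8 = P·diag(6561, 256)·P⁻¹ = [[−13122, 768], [6561, −256]] · [[1, 3], [1, 2]] = [[−12354, −37830], [6305, 19171]].

[[−12354, −37830], [6305, 19171]]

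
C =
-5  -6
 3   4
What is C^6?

tr C = -1 and det C = -2, so the characteristic polynomial is λ² − (-1)λ + (-2) with roots 1 and -2.
Eigenvectors give P = [[-1, 2], [1, -1]] with P⁻¹ = [[1, 2], [1, 1]], and C = P·diag(1, -2)·P⁻¹.
Then C^6 = P·diag(1, 64)·P⁻¹ = [[-1, 128], [1, -64]] · [[1, 2], [1, 1]] = [[127, 126], [-63, -62]].

[[127, 126], [-63, -62]]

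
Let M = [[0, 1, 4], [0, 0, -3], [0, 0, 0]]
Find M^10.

M is strictly triangular, hence nilpotent: M^3 = 0, so M^10 = 0.

[[0, 0, 0], [0, 0, 0], [0, 0, 0]]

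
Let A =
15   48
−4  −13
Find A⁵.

tr A = 2 and det A = −3, so the characteristic polynomial is λ² − (2)λ + (−3) with roots −1 and 3.
Eigenvectors give P = [[3, −4], [−1, 1]] with P⁻¹ = [[−1, −4], [−1, −3]], and A = P·diag(−1, 3)·P⁻¹.
Then A⁵ = P·diag(−1, 243)·P⁻¹ = [[−3, −972], [1, 243]] · [[−1, −4], [−1, −3]] = [[975, 2928], [−244, −733]].

[[975, 2928], [−244, −733]]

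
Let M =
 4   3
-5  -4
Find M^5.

M² = I (check: tr M = 0 and det M = -1), so M^5 = M since 5 is odd.

[[4, 3], [-5, -4]]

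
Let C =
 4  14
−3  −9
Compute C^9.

[[114514, 268394], [−57513, −134709]]

tr C = −5 and det C = 6, so the characteristic polynomial is λ² − (−5)λ + (6) with roots −2 and −3.
Eigenvectors give P = [[7, −2], [−3, 1]] with P⁻¹ = [[1, 2], [3, 7]], and C = P·diag(−2, −3)·P⁻¹.
Then C^9 = P·diag(−512, −19683)·P⁻¹ = [[−3584, 39366], [1536, −19683]] · [[1, 2], [3, 7]] = [[114514, 268394], [−57513, −134709]].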